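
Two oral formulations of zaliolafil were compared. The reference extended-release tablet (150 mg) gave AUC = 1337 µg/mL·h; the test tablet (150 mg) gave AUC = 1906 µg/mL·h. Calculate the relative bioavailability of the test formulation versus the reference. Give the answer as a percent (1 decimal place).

F_rel = 142.6%

F_rel = (AUC_test/D_test) / (AUC_ref/D_ref)
      = (1906/150) / (1337/150)
      = 12.7067 / 8.91333 = 1.4256 = 142.56%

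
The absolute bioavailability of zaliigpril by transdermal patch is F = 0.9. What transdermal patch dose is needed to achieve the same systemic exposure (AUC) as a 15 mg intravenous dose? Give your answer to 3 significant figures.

D_transdermal = 16.7 mg

For equal systemic exposure: F × D_ev = D_iv
D_ev = D_iv / F = 15 / 0.9 = 16.6667 mg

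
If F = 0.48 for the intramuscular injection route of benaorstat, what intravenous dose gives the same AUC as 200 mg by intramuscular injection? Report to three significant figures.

D_iv = 96.0 mg

Systemic exposure from an extravascular dose = F × D_ev, so the equivalent IV dose is F × D_ev.
D_iv = F × D_ev = 0.48 × 200 = 96 mg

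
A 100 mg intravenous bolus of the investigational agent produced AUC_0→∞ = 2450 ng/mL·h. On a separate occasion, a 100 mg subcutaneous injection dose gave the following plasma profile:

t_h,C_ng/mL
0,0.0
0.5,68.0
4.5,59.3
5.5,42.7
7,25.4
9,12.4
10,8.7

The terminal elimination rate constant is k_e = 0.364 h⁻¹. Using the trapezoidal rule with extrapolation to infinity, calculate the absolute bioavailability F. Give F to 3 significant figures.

F = 0.182

Trapezoidal AUC_0→10 (subcutaneous injection):
  [0→0.5]: (0.0+68.0)/2 × 0.5 = 17.0
  [0.5→4.5]: (68.0+59.3)/2 × 4 = 254.6
  [4.5→5.5]: (59.3+42.7)/2 × 1 = 51.0
  [5.5→7]: (42.7+25.4)/2 × 1.5 = 51.075
  [7→9]: (25.4+12.4)/2 × 2 = 37.8
  [9→10]: (12.4+8.7)/2 × 1 = 10.55
  Sum = 422.025 ng/mL·h
Tail: C_last/k_e = 8.7/0.364 = 23.901
AUC_0→∞ (subcutaneous injection) = 422.025 + 23.901 = 445.926 ng/mL·h
F = (AUC_ev/D_ev)/(AUC_iv/D_iv) = (445.926/100)/(2450/100) = 4.45926/24.5 = 0.1820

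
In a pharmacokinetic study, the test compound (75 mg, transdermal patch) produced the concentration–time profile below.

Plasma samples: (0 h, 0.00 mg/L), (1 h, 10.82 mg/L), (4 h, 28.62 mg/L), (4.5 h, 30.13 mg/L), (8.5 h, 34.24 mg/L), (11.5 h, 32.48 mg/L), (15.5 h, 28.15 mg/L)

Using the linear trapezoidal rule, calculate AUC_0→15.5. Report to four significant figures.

Trapezoidal AUC_0→15.5:
  [0→1]: (0.00+10.82)/2 × 1 = 5.41
  [1→4]: (10.82+28.62)/2 × 3 = 59.16
  [4→4.5]: (28.62+30.13)/2 × 0.5 = 14.6875
  [4.5→8.5]: (30.13+34.24)/2 × 4 = 128.74
  [8.5→11.5]: (34.24+32.48)/2 × 3 = 100.08
  [11.5→15.5]: (32.48+28.15)/2 × 4 = 121.26
  Sum = 429.3375 mg/L·h

AUC = 429.3 mg/L·h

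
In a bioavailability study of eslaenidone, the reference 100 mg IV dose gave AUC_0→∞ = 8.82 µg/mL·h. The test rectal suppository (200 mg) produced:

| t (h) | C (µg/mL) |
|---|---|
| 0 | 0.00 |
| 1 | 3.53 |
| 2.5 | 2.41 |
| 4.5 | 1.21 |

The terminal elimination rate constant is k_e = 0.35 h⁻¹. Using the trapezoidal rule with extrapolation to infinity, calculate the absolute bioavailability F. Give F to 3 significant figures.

Trapezoidal AUC_0→4.5 (rectal suppository):
  [0→1]: (0.00+3.53)/2 × 1 = 1.765
  [1→2.5]: (3.53+2.41)/2 × 1.5 = 4.455
  [2.5→4.5]: (2.41+1.21)/2 × 2 = 3.62
  Sum = 9.84 µg/mL·h
Tail: C_last/k_e = 1.21/0.35 = 3.457
AUC_0→∞ (rectal suppository) = 9.84 + 3.457 = 13.297 µg/mL·h
F = (AUC_ev/D_ev)/(AUC_iv/D_iv) = (13.297/200)/(8.82/100) = 0.066485/0.0882 = 0.7538

F = 0.754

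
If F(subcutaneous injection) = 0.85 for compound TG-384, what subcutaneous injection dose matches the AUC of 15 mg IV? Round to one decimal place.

For equal systemic exposure: F × D_ev = D_iv
D_ev = D_iv / F = 15 / 0.85 = 17.6471 mg

D_subcutaneous = 17.6 mg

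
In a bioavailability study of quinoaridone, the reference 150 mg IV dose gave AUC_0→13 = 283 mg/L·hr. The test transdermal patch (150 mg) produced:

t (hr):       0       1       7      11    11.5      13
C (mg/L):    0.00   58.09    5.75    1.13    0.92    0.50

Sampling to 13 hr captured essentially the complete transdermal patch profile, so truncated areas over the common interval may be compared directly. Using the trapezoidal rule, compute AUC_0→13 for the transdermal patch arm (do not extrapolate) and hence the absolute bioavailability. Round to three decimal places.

Trapezoidal AUC_0→13 (transdermal patch):
  [0→1]: (0.00+58.09)/2 × 1 = 29.045
  [1→7]: (58.09+5.75)/2 × 6 = 191.52
  [7→11]: (5.75+1.13)/2 × 4 = 13.76
  [11→11.5]: (1.13+0.92)/2 × 0.5 = 0.5125
  [11.5→13]: (0.92+0.50)/2 × 1.5 = 1.065
  Sum = 235.9025 mg/L·hr
F = (AUC_ev/D_ev)/(AUC_iv/D_iv) = (235.9025/150)/(283/150) = 1.57268/1.88667 = 0.8336

F = 0.834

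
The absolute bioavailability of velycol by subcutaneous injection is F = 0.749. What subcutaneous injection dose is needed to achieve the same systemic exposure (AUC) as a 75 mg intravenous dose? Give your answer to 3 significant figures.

For equal systemic exposure: F × D_ev = D_iv
D_ev = D_iv / F = 75 / 0.749 = 100.134 mg

D_subcutaneous = 100 mg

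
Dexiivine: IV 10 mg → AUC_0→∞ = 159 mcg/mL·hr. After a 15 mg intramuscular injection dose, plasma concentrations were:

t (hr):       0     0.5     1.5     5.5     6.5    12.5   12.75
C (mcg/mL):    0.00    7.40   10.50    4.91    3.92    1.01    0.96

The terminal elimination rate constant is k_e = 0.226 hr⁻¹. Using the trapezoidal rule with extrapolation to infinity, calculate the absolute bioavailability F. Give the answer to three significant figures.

F = 0.274

Trapezoidal AUC_0→12.75 (intramuscular injection):
  [0→0.5]: (0.00+7.40)/2 × 0.5 = 1.85
  [0.5→1.5]: (7.40+10.50)/2 × 1 = 8.95
  [1.5→5.5]: (10.50+4.91)/2 × 4 = 30.82
  [5.5→6.5]: (4.91+3.92)/2 × 1 = 4.415
  [6.5→12.5]: (3.92+1.01)/2 × 6 = 14.79
  [12.5→12.75]: (1.01+0.96)/2 × 0.25 = 0.24625
  Sum = 61.07125 mcg/mL·hr
Tail: C_last/k_e = 0.96/0.226 = 4.248
AUC_0→∞ (intramuscular injection) = 61.07125 + 4.248 = 65.31925 mcg/mL·hr
F = (AUC_ev/D_ev)/(AUC_iv/D_iv) = (65.31925/15)/(159/10) = 4.35462/15.9 = 0.2739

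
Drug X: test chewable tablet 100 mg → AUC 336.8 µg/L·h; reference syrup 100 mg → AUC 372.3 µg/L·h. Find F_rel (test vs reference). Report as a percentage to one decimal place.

F_rel = (AUC_test/D_test) / (AUC_ref/D_ref)
      = (336.8/100) / (372.3/100)
      = 3.368 / 3.723 = 0.9046 = 90.46%

F_rel = 90.5%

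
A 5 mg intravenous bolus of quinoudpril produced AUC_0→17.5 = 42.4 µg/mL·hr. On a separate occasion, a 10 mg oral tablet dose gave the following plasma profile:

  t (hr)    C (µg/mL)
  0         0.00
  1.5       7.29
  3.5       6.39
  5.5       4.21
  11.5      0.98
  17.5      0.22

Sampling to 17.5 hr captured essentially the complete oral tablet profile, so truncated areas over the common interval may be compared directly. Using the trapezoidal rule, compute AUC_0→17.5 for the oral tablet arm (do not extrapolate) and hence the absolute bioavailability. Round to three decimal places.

Trapezoidal AUC_0→17.5 (oral tablet):
  [0→1.5]: (0.00+7.29)/2 × 1.5 = 5.4675
  [1.5→3.5]: (7.29+6.39)/2 × 2 = 13.68
  [3.5→5.5]: (6.39+4.21)/2 × 2 = 10.6
  [5.5→11.5]: (4.21+0.98)/2 × 6 = 15.57
  [11.5→17.5]: (0.98+0.22)/2 × 6 = 3.6
  Sum = 48.9175 µg/mL·hr
F = (AUC_ev/D_ev)/(AUC_iv/D_iv) = (48.9175/10)/(42.4/5) = 4.89175/8.48 = 0.5769

F = 0.577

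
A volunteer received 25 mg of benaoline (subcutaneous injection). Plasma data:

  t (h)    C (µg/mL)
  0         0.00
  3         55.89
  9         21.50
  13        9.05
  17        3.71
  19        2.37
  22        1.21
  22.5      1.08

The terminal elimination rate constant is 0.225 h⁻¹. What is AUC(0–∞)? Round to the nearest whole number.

Trapezoidal AUC_0→22.5:
  [0→3]: (0.00+55.89)/2 × 3 = 83.835
  [3→9]: (55.89+21.50)/2 × 6 = 232.17
  [9→13]: (21.50+9.05)/2 × 4 = 61.1
  [13→17]: (9.05+3.71)/2 × 4 = 25.52
  [17→19]: (3.71+2.37)/2 × 2 = 6.08
  [19→22]: (2.37+1.21)/2 × 3 = 5.37
  [22→22.5]: (1.21+1.08)/2 × 0.5 = 0.5725
  Sum = 414.6475 µg/mL·h
Extrapolated tail: C_last / k_e = 1.08 / 0.225 = 4.800
AUC_0→∞ = 414.6475 + 4.800 = 419.4475 µg/mL·h

AUC = 419 µg/mL·h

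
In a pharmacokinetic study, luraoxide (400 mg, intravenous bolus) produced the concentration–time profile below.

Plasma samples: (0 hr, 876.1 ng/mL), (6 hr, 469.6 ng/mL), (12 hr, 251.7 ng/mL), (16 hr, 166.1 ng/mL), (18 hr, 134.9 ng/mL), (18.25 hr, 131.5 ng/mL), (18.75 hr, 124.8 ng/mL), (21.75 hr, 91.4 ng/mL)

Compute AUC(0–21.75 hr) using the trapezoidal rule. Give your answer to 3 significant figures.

Trapezoidal AUC_0→21.75:
  [0→6]: (876.1+469.6)/2 × 6 = 4037.1
  [6→12]: (469.6+251.7)/2 × 6 = 2163.9
  [12→16]: (251.7+166.1)/2 × 4 = 835.6
  [16→18]: (166.1+134.9)/2 × 2 = 301.0
  [18→18.25]: (134.9+131.5)/2 × 0.25 = 33.3
  [18.25→18.75]: (131.5+124.8)/2 × 0.5 = 64.075
  [18.75→21.75]: (124.8+91.4)/2 × 3 = 324.3
  Sum = 7759.275 ng/mL·hr

AUC = 7760 ng/mL·hr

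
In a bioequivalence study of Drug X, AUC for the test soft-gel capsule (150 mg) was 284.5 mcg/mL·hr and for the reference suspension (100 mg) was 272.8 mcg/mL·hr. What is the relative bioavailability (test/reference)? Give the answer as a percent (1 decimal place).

F_rel = 69.5%

F_rel = (AUC_test/D_test) / (AUC_ref/D_ref)
      = (284.5/150) / (272.8/100)
      = 1.89667 / 2.728 = 0.6953 = 69.53%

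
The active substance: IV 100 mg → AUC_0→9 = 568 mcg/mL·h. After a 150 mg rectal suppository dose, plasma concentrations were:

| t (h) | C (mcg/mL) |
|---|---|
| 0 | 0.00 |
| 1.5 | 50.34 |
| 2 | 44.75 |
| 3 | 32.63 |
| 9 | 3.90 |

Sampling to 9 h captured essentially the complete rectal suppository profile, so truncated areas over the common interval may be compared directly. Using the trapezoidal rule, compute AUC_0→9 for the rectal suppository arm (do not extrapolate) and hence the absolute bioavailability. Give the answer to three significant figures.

F = 0.246

Trapezoidal AUC_0→9 (rectal suppository):
  [0→1.5]: (0.00+50.34)/2 × 1.5 = 37.755
  [1.5→2]: (50.34+44.75)/2 × 0.5 = 23.7725
  [2→3]: (44.75+32.63)/2 × 1 = 38.69
  [3→9]: (32.63+3.90)/2 × 6 = 109.59
  Sum = 209.8075 mcg/mL·h
F = (AUC_ev/D_ev)/(AUC_iv/D_iv) = (209.8075/150)/(568/100) = 1.39872/5.68 = 0.2463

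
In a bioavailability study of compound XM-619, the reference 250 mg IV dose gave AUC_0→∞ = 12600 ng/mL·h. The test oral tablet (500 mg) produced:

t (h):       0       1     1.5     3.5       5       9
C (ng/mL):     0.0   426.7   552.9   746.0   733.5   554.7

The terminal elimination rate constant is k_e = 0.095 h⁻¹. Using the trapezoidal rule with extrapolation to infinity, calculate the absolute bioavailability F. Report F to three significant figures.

Trapezoidal AUC_0→9 (oral tablet):
  [0→1]: (0.0+426.7)/2 × 1 = 213.35
  [1→1.5]: (426.7+552.9)/2 × 0.5 = 244.9
  [1.5→3.5]: (552.9+746.0)/2 × 2 = 1298.9
  [3.5→5]: (746.0+733.5)/2 × 1.5 = 1109.625
  [5→9]: (733.5+554.7)/2 × 4 = 2576.4
  Sum = 5443.175 ng/mL·h
Tail: C_last/k_e = 554.7/0.095 = 5838.947
AUC_0→∞ (oral tablet) = 5443.175 + 5838.947 = 11282.122 ng/mL·h
F = (AUC_ev/D_ev)/(AUC_iv/D_iv) = (11282.122/500)/(12600/250) = 22.564244/50.4 = 0.4477

F = 0.448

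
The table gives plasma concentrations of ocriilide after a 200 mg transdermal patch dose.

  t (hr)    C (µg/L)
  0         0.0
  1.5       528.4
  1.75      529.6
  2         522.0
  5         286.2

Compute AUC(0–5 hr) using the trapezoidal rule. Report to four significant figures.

AUC = 1872 µg/L·hr

Trapezoidal AUC_0→5:
  [0→1.5]: (0.0+528.4)/2 × 1.5 = 396.3
  [1.5→1.75]: (528.4+529.6)/2 × 0.25 = 132.25
  [1.75→2]: (529.6+522.0)/2 × 0.25 = 131.45
  [2→5]: (522.0+286.2)/2 × 3 = 1212.3
  Sum = 1872.3 µg/L·hr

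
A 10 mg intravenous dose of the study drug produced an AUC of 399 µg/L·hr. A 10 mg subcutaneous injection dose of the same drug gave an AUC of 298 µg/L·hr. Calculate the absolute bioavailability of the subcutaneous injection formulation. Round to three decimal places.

F = 0.747

F = (AUC_ev / D_ev) / (AUC_iv / D_iv)
  = (298/10) / (399/10)
  = 29.8 / 39.9 = 0.7469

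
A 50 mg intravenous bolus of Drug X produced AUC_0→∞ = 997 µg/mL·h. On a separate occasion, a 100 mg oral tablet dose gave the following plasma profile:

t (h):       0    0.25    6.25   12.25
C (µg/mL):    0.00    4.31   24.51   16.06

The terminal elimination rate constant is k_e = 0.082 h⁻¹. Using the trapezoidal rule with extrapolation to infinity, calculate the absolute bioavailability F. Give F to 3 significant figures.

F = 0.203

Trapezoidal AUC_0→12.25 (oral tablet):
  [0→0.25]: (0.00+4.31)/2 × 0.25 = 0.53875
  [0.25→6.25]: (4.31+24.51)/2 × 6 = 86.46
  [6.25→12.25]: (24.51+16.06)/2 × 6 = 121.71
  Sum = 208.70875 µg/mL·h
Tail: C_last/k_e = 16.06/0.082 = 195.854
AUC_0→∞ (oral tablet) = 208.70875 + 195.854 = 404.56275 µg/mL·h
F = (AUC_ev/D_ev)/(AUC_iv/D_iv) = (404.56275/100)/(997/50) = 4.0456275/19.94 = 0.2029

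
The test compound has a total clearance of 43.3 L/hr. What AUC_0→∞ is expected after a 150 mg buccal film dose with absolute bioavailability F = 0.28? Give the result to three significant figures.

AUC = 0.970 mg/L·hr

AUC_0→∞ = F × Dose / CL
        = 0.28 × 150 / 43.3 = 0.969977 mg/L·hr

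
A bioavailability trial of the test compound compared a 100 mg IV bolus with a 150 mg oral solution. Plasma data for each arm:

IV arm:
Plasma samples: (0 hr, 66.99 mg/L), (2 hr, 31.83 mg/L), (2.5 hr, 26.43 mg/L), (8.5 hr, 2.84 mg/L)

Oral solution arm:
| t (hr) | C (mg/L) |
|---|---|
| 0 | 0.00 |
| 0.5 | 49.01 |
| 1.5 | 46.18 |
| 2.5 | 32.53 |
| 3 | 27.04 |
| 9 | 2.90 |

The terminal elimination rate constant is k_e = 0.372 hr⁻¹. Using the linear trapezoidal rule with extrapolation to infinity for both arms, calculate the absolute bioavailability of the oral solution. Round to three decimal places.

Trapezoidal AUC_0→8.5 (IV):
  [0→2]: (66.99+31.83)/2 × 2 = 98.82
  [2→2.5]: (31.83+26.43)/2 × 0.5 = 14.565
  [2.5→8.5]: (26.43+2.84)/2 × 6 = 87.81
  Sum = 201.195 mg/L·hr
IV tail: 2.84/0.372 = 7.634; AUC_iv,0→∞ = 201.195 + 7.634 = 208.829 mg/L·hr
Trapezoidal AUC_0→9 (oral solution):
  [0→0.5]: (0.00+49.01)/2 × 0.5 = 12.2525
  [0.5→1.5]: (49.01+46.18)/2 × 1 = 47.595
  [1.5→2.5]: (46.18+32.53)/2 × 1 = 39.355
  [2.5→3]: (32.53+27.04)/2 × 0.5 = 14.8925
  [3→9]: (27.04+2.90)/2 × 6 = 89.82
  Sum = 203.915 mg/L·hr
oral solution tail: 2.90/0.372 = 7.796; AUC_ev,0→∞ = 203.915 + 7.796 = 211.711 mg/L·hr
F = (AUC_ev/D_ev)/(AUC_iv/D_iv) = (211.711/150)/(208.829/100) = 1.41141/2.08829 = 0.6759

F = 0.676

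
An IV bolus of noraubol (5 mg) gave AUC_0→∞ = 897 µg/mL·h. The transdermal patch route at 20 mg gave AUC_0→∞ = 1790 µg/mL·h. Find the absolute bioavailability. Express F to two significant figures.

F = (AUC_ev / D_ev) / (AUC_iv / D_iv)
  = (1790/20) / (897/5)
  = 89.5 / 179.4 = 0.4989

F = 0.50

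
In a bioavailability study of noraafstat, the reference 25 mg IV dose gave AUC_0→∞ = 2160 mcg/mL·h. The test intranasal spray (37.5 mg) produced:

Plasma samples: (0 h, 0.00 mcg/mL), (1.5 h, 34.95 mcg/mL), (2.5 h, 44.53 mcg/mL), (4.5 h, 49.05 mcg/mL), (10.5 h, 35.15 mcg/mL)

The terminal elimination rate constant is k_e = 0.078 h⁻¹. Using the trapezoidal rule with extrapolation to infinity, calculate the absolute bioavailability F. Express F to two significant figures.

Trapezoidal AUC_0→10.5 (intranasal spray):
  [0→1.5]: (0.00+34.95)/2 × 1.5 = 26.2125
  [1.5→2.5]: (34.95+44.53)/2 × 1 = 39.74
  [2.5→4.5]: (44.53+49.05)/2 × 2 = 93.58
  [4.5→10.5]: (49.05+35.15)/2 × 6 = 252.6
  Sum = 412.1325 mcg/mL·h
Tail: C_last/k_e = 35.15/0.078 = 450.641
AUC_0→∞ (intranasal spray) = 412.1325 + 450.641 = 862.7735 mcg/mL·h
F = (AUC_ev/D_ev)/(AUC_iv/D_iv) = (862.7735/37.5)/(2160/25) = 23.0073/86.4 = 0.2663

F = 0.27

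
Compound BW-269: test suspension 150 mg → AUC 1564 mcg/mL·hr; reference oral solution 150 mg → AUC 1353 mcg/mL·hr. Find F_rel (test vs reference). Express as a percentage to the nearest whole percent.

F_rel = 116%

F_rel = (AUC_test/D_test) / (AUC_ref/D_ref)
      = (1564/150) / (1353/150)
      = 10.4267 / 9.02 = 1.1560 = 115.60%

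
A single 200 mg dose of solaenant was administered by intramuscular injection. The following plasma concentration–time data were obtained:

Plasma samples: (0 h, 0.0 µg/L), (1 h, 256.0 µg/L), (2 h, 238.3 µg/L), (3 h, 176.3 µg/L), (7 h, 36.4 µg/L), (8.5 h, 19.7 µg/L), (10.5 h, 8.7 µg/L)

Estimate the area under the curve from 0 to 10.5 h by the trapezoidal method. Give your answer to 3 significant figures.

Trapezoidal AUC_0→10.5:
  [0→1]: (0.0+256.0)/2 × 1 = 128.0
  [1→2]: (256.0+238.3)/2 × 1 = 247.15
  [2→3]: (238.3+176.3)/2 × 1 = 207.3
  [3→7]: (176.3+36.4)/2 × 4 = 425.4
  [7→8.5]: (36.4+19.7)/2 × 1.5 = 42.075
  [8.5→10.5]: (19.7+8.7)/2 × 2 = 28.4
  Sum = 1078.325 µg/L·h

AUC = 1080 µg/L·h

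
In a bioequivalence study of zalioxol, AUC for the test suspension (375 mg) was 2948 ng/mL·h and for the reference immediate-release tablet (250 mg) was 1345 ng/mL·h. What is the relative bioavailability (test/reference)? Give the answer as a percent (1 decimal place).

F_rel = 146.1%

F_rel = (AUC_test/D_test) / (AUC_ref/D_ref)
      = (2948/375) / (1345/250)
      = 7.86133 / 5.38 = 1.4612 = 146.12%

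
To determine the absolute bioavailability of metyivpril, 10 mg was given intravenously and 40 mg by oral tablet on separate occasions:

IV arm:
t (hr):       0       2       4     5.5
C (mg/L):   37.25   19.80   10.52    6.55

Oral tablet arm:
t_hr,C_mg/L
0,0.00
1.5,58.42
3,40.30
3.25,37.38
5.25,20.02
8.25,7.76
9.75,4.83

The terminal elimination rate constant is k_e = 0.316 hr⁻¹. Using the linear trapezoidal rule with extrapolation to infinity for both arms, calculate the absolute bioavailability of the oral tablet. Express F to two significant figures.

F = 0.52

Trapezoidal AUC_0→5.5 (IV):
  [0→2]: (37.25+19.80)/2 × 2 = 57.05
  [2→4]: (19.80+10.52)/2 × 2 = 30.32
  [4→5.5]: (10.52+6.55)/2 × 1.5 = 12.8025
  Sum = 100.1725 mg/L·hr
IV tail: 6.55/0.316 = 20.728; AUC_iv,0→∞ = 100.1725 + 20.728 = 120.9005 mg/L·hr
Trapezoidal AUC_0→9.75 (oral tablet):
  [0→1.5]: (0.00+58.42)/2 × 1.5 = 43.815
  [1.5→3]: (58.42+40.30)/2 × 1.5 = 74.04
  [3→3.25]: (40.30+37.38)/2 × 0.25 = 9.71
  [3.25→5.25]: (37.38+20.02)/2 × 2 = 57.4
  [5.25→8.25]: (20.02+7.76)/2 × 3 = 41.67
  [8.25→9.75]: (7.76+4.83)/2 × 1.5 = 9.4425
  Sum = 236.0775 mg/L·hr
oral tablet tail: 4.83/0.316 = 15.285; AUC_ev,0→∞ = 236.0775 + 15.285 = 251.3625 mg/L·hr
F = (AUC_ev/D_ev)/(AUC_iv/D_iv) = (251.3625/40)/(120.9005/10) = 6.2840625/12.09005 = 0.5198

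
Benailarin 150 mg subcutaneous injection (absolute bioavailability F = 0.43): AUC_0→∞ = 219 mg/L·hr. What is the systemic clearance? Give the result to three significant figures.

CL = F × Dose / AUC_0→∞
   = 0.43 × 150 / 219 = 0.294521 L/hr

CL = 0.295 L/hr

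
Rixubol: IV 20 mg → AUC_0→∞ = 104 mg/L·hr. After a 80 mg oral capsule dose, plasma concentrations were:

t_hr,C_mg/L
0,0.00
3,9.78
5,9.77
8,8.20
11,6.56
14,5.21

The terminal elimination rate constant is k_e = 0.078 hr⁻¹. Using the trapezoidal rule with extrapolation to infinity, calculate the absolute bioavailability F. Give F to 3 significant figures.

F = 0.403

Trapezoidal AUC_0→14 (oral capsule):
  [0→3]: (0.00+9.78)/2 × 3 = 14.67
  [3→5]: (9.78+9.77)/2 × 2 = 19.55
  [5→8]: (9.77+8.20)/2 × 3 = 26.955
  [8→11]: (8.20+6.56)/2 × 3 = 22.14
  [11→14]: (6.56+5.21)/2 × 3 = 17.655
  Sum = 100.97 mg/L·hr
Tail: C_last/k_e = 5.21/0.078 = 66.795
AUC_0→∞ (oral capsule) = 100.97 + 66.795 = 167.765 mg/L·hr
F = (AUC_ev/D_ev)/(AUC_iv/D_iv) = (167.765/80)/(104/20) = 2.0970625/5.2 = 0.4033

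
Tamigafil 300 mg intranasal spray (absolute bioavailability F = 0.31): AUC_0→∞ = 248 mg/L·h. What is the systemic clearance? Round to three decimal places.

CL = 0.375 L/h

CL = F × Dose / AUC_0→∞
   = 0.31 × 300 / 248 = 0.375 L/h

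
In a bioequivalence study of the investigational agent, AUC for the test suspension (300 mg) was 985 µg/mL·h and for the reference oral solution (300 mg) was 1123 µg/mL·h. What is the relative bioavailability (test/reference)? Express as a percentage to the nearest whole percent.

F_rel = 88%

F_rel = (AUC_test/D_test) / (AUC_ref/D_ref)
      = (985/300) / (1123/300)
      = 3.28333 / 3.74333 = 0.8771 = 87.71%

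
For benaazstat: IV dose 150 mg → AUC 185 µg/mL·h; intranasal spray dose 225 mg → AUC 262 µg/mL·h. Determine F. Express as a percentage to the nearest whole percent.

F = 94%

F = (AUC_ev / D_ev) / (AUC_iv / D_iv)
  = (262/225) / (185/150)
  = 1.16444 / 1.23333 = 0.9441
  = 94.41%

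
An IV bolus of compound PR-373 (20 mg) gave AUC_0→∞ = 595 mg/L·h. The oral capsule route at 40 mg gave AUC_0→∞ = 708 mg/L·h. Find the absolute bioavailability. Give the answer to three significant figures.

F = 0.595

F = (AUC_ev / D_ev) / (AUC_iv / D_iv)
  = (708/40) / (595/20)
  = 17.7 / 29.75 = 0.5950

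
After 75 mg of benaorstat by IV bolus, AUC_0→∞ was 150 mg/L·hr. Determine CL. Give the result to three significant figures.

CL = Dose_iv / AUC_0→∞
   = 75 / 150 = 0.5 L/hr

CL = 0.500 L/hr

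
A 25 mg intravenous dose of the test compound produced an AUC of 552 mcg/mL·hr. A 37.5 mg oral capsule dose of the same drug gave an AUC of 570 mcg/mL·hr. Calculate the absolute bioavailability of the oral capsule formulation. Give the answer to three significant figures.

F = 0.688

F = (AUC_ev / D_ev) / (AUC_iv / D_iv)
  = (570/37.5) / (552/25)
  = 15.2 / 22.08 = 0.6884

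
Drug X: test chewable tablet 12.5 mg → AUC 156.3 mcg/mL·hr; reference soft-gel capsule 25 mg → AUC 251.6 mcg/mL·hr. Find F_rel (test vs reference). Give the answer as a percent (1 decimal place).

F_rel = (AUC_test/D_test) / (AUC_ref/D_ref)
      = (156.3/12.5) / (251.6/25)
      = 12.504 / 10.064 = 1.2424 = 124.24%

F_rel = 124.2%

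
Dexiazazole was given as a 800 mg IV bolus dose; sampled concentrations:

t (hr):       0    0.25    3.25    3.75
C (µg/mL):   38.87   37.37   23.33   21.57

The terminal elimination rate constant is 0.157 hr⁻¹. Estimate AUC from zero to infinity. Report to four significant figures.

Trapezoidal AUC_0→3.75:
  [0→0.25]: (38.87+37.37)/2 × 0.25 = 9.53
  [0.25→3.25]: (37.37+23.33)/2 × 3 = 91.05
  [3.25→3.75]: (23.33+21.57)/2 × 0.5 = 11.225
  Sum = 111.805 µg/mL·hr
Extrapolated tail: C_last / k_e = 21.57 / 0.157 = 137.389
AUC_0→∞ = 111.805 + 137.389 = 249.194 µg/mL·hr

AUC = 249.2 µg/mL·hr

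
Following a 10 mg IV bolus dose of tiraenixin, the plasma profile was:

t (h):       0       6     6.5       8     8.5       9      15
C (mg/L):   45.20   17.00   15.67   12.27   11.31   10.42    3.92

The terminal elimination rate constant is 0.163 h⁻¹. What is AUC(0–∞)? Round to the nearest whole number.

Trapezoidal AUC_0→15:
  [0→6]: (45.20+17.00)/2 × 6 = 186.6
  [6→6.5]: (17.00+15.67)/2 × 0.5 = 8.1675
  [6.5→8]: (15.67+12.27)/2 × 1.5 = 20.955
  [8→8.5]: (12.27+11.31)/2 × 0.5 = 5.895
  [8.5→9]: (11.31+10.42)/2 × 0.5 = 5.4325
  [9→15]: (10.42+3.92)/2 × 6 = 43.02
  Sum = 270.07 mg/L·h
Extrapolated tail: C_last / k_e = 3.92 / 0.163 = 24.049
AUC_0→∞ = 270.07 + 24.049 = 294.119 mg/L·h

AUC = 294 mg/L·h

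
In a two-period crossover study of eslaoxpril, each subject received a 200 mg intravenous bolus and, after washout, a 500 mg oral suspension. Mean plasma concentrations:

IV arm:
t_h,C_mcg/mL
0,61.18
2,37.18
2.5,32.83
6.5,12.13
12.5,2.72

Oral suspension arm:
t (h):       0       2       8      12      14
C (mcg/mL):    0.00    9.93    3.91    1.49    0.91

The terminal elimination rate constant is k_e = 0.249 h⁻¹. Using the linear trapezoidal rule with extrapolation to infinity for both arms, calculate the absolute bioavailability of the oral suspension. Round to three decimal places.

Trapezoidal AUC_0→12.5 (IV):
  [0→2]: (61.18+37.18)/2 × 2 = 98.36
  [2→2.5]: (37.18+32.83)/2 × 0.5 = 17.5025
  [2.5→6.5]: (32.83+12.13)/2 × 4 = 89.92
  [6.5→12.5]: (12.13+2.72)/2 × 6 = 44.55
  Sum = 250.3325 mcg/mL·h
IV tail: 2.72/0.249 = 10.924; AUC_iv,0→∞ = 250.3325 + 10.924 = 261.2565 mcg/mL·h
Trapezoidal AUC_0→14 (oral suspension):
  [0→2]: (0.00+9.93)/2 × 2 = 9.93
  [2→8]: (9.93+3.91)/2 × 6 = 41.52
  [8→12]: (3.91+1.49)/2 × 4 = 10.8
  [12→14]: (1.49+0.91)/2 × 2 = 2.4
  Sum = 64.65 mcg/mL·h
oral suspension tail: 0.91/0.249 = 3.655; AUC_ev,0→∞ = 64.65 + 3.655 = 68.305 mcg/mL·h
F = (AUC_ev/D_ev)/(AUC_iv/D_iv) = (68.305/500)/(261.2565/200) = 0.13661/1.3062825 = 0.1046

F = 0.105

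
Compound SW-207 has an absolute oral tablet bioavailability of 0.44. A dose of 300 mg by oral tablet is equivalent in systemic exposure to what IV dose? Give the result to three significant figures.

D_iv = 132 mg

Systemic exposure from an extravascular dose = F × D_ev, so the equivalent IV dose is F × D_ev.
D_iv = F × D_ev = 0.44 × 300 = 132 mg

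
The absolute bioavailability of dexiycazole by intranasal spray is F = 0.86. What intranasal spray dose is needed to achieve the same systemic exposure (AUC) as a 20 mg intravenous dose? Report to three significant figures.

For equal systemic exposure: F × D_ev = D_iv
D_ev = D_iv / F = 20 / 0.86 = 23.2558 mg

D_intranasal = 23.3 mg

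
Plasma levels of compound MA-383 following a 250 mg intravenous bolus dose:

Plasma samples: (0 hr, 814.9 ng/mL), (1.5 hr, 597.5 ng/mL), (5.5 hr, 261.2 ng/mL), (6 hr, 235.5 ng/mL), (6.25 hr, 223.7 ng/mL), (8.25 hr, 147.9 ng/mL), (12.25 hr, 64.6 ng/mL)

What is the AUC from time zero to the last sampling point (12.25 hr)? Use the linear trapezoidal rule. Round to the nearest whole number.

AUC = 3755 ng/mL·hr

Trapezoidal AUC_0→12.25:
  [0→1.5]: (814.9+597.5)/2 × 1.5 = 1059.3
  [1.5→5.5]: (597.5+261.2)/2 × 4 = 1717.4
  [5.5→6]: (261.2+235.5)/2 × 0.5 = 124.175
  [6→6.25]: (235.5+223.7)/2 × 0.25 = 57.4
  [6.25→8.25]: (223.7+147.9)/2 × 2 = 371.6
  [8.25→12.25]: (147.9+64.6)/2 × 4 = 425.0
  Sum = 3754.875 ng/mL·hr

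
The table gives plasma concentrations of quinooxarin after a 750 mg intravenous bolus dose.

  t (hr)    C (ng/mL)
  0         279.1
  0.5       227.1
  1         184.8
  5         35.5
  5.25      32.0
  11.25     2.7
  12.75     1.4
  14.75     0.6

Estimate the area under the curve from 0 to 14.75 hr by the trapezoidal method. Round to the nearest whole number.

Trapezoidal AUC_0→14.75:
  [0→0.5]: (279.1+227.1)/2 × 0.5 = 126.55
  [0.5→1]: (227.1+184.8)/2 × 0.5 = 102.975
  [1→5]: (184.8+35.5)/2 × 4 = 440.6
  [5→5.25]: (35.5+32.0)/2 × 0.25 = 8.4375
  [5.25→11.25]: (32.0+2.7)/2 × 6 = 104.1
  [11.25→12.75]: (2.7+1.4)/2 × 1.5 = 3.075
  [12.75→14.75]: (1.4+0.6)/2 × 2 = 2.0
  Sum = 787.7375 ng/mL·hr

AUC = 788 ng/mL·hr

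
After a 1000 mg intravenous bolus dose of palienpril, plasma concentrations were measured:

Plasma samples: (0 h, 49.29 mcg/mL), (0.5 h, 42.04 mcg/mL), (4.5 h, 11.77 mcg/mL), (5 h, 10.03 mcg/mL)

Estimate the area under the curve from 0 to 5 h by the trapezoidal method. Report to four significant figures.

AUC = 135.9 mcg/mL·h

Trapezoidal AUC_0→5:
  [0→0.5]: (49.29+42.04)/2 × 0.5 = 22.8325
  [0.5→4.5]: (42.04+11.77)/2 × 4 = 107.62
  [4.5→5]: (11.77+10.03)/2 × 0.5 = 5.45
  Sum = 135.9025 mcg/mL·h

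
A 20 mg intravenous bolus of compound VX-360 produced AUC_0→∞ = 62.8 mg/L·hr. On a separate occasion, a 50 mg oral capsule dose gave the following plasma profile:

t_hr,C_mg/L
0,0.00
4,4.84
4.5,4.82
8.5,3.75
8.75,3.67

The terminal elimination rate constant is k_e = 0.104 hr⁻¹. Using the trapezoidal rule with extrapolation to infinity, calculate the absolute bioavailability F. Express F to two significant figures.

F = 0.42

Trapezoidal AUC_0→8.75 (oral capsule):
  [0→4]: (0.00+4.84)/2 × 4 = 9.68
  [4→4.5]: (4.84+4.82)/2 × 0.5 = 2.415
  [4.5→8.5]: (4.82+3.75)/2 × 4 = 17.14
  [8.5→8.75]: (3.75+3.67)/2 × 0.25 = 0.9275
  Sum = 30.1625 mg/L·hr
Tail: C_last/k_e = 3.67/0.104 = 35.288
AUC_0→∞ (oral capsule) = 30.1625 + 35.288 = 65.4505 mg/L·hr
F = (AUC_ev/D_ev)/(AUC_iv/D_iv) = (65.4505/50)/(62.8/20) = 1.30901/3.14 = 0.4169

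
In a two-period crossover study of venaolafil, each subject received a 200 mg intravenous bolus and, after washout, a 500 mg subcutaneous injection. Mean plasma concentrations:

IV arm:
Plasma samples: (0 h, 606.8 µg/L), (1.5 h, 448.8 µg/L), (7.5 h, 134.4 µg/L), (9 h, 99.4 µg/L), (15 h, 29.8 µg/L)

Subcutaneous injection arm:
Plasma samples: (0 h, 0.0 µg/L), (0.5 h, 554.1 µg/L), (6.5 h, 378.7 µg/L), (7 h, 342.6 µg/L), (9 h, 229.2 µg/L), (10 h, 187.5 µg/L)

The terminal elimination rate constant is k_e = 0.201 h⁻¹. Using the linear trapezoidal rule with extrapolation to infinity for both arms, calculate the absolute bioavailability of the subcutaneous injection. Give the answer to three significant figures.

F = 0.594

Trapezoidal AUC_0→15 (IV):
  [0→1.5]: (606.8+448.8)/2 × 1.5 = 791.7
  [1.5→7.5]: (448.8+134.4)/2 × 6 = 1749.6
  [7.5→9]: (134.4+99.4)/2 × 1.5 = 175.35
  [9→15]: (99.4+29.8)/2 × 6 = 387.6
  Sum = 3104.25 µg/L·h
IV tail: 29.8/0.201 = 148.259; AUC_iv,0→∞ = 3104.25 + 148.259 = 3252.509 µg/L·h
Trapezoidal AUC_0→10 (subcutaneous injection):
  [0→0.5]: (0.0+554.1)/2 × 0.5 = 138.525
  [0.5→6.5]: (554.1+378.7)/2 × 6 = 2798.4
  [6.5→7]: (378.7+342.6)/2 × 0.5 = 180.325
  [7→9]: (342.6+229.2)/2 × 2 = 571.8
  [9→10]: (229.2+187.5)/2 × 1 = 208.35
  Sum = 3897.4 µg/L·h
subcutaneous injection tail: 187.5/0.201 = 932.836; AUC_ev,0→∞ = 3897.4 + 932.836 = 4830.236 µg/L·h
F = (AUC_ev/D_ev)/(AUC_iv/D_iv) = (4830.236/500)/(3252.509/200) = 9.660472/16.262545 = 0.5940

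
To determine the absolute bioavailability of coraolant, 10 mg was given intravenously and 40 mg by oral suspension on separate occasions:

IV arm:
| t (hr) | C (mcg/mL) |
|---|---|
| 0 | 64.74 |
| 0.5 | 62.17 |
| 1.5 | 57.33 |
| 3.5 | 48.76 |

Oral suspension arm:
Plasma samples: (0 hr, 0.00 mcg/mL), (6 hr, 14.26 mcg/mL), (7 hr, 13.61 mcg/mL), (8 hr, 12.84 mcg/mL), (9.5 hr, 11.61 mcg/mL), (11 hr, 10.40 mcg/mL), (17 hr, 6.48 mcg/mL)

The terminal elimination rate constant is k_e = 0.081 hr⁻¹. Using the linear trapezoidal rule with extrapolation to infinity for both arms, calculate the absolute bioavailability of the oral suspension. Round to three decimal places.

Trapezoidal AUC_0→3.5 (IV):
  [0→0.5]: (64.74+62.17)/2 × 0.5 = 31.7275
  [0.5→1.5]: (62.17+57.33)/2 × 1 = 59.75
  [1.5→3.5]: (57.33+48.76)/2 × 2 = 106.09
  Sum = 197.5675 mcg/mL·hr
IV tail: 48.76/0.081 = 601.975; AUC_iv,0→∞ = 197.5675 + 601.975 = 799.5425 mcg/mL·hr
Trapezoidal AUC_0→17 (oral suspension):
  [0→6]: (0.00+14.26)/2 × 6 = 42.78
  [6→7]: (14.26+13.61)/2 × 1 = 13.935
  [7→8]: (13.61+12.84)/2 × 1 = 13.225
  [8→9.5]: (12.84+11.61)/2 × 1.5 = 18.3375
  [9.5→11]: (11.61+10.40)/2 × 1.5 = 16.5075
  [11→17]: (10.40+6.48)/2 × 6 = 50.64
  Sum = 155.425 mcg/mL·hr
oral suspension tail: 6.48/0.081 = 80.000; AUC_ev,0→∞ = 155.425 + 80.000 = 235.425 mcg/mL·hr
F = (AUC_ev/D_ev)/(AUC_iv/D_iv) = (235.425/40)/(799.5425/10) = 5.885625/79.95425 = 0.0736

F = 0.074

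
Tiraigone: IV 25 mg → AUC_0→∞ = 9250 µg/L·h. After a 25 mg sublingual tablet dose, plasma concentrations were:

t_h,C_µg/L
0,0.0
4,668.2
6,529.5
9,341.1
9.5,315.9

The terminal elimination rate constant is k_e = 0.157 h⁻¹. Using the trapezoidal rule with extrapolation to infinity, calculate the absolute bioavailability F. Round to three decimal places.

F = 0.650

Trapezoidal AUC_0→9.5 (sublingual tablet):
  [0→4]: (0.0+668.2)/2 × 4 = 1336.4
  [4→6]: (668.2+529.5)/2 × 2 = 1197.7
  [6→9]: (529.5+341.1)/2 × 3 = 1305.9
  [9→9.5]: (341.1+315.9)/2 × 0.5 = 164.25
  Sum = 4004.25 µg/L·h
Tail: C_last/k_e = 315.9/0.157 = 2012.102
AUC_0→∞ (sublingual tablet) = 4004.25 + 2012.102 = 6016.352 µg/L·h
F = (AUC_ev/D_ev)/(AUC_iv/D_iv) = (6016.352/25)/(9250/25) = 240.65408/370 = 0.6504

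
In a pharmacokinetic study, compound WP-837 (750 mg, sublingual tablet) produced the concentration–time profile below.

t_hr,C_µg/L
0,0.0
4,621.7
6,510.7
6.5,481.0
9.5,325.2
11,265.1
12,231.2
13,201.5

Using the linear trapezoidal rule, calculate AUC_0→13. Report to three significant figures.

AUC = 4740 µg/L·hr

Trapezoidal AUC_0→13:
  [0→4]: (0.0+621.7)/2 × 4 = 1243.4
  [4→6]: (621.7+510.7)/2 × 2 = 1132.4
  [6→6.5]: (510.7+481.0)/2 × 0.5 = 247.925
  [6.5→9.5]: (481.0+325.2)/2 × 3 = 1209.3
  [9.5→11]: (325.2+265.1)/2 × 1.5 = 442.725
  [11→12]: (265.1+231.2)/2 × 1 = 248.15
  [12→13]: (231.2+201.5)/2 × 1 = 216.35
  Sum = 4740.25 µg/L·hr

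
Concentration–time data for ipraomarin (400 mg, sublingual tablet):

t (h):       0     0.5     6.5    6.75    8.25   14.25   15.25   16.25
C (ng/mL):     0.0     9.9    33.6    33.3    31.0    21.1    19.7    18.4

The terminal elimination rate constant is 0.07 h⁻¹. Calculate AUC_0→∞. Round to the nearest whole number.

AUC = 648 ng/mL·h

Trapezoidal AUC_0→16.25:
  [0→0.5]: (0.0+9.9)/2 × 0.5 = 2.475
  [0.5→6.5]: (9.9+33.6)/2 × 6 = 130.5
  [6.5→6.75]: (33.6+33.3)/2 × 0.25 = 8.3625
  [6.75→8.25]: (33.3+31.0)/2 × 1.5 = 48.225
  [8.25→14.25]: (31.0+21.1)/2 × 6 = 156.3
  [14.25→15.25]: (21.1+19.7)/2 × 1 = 20.4
  [15.25→16.25]: (19.7+18.4)/2 × 1 = 19.05
  Sum = 385.3125 ng/mL·h
Extrapolated tail: C_last / k_e = 18.4 / 0.07 = 262.857
AUC_0→∞ = 385.3125 + 262.857 = 648.1695 ng/mL·h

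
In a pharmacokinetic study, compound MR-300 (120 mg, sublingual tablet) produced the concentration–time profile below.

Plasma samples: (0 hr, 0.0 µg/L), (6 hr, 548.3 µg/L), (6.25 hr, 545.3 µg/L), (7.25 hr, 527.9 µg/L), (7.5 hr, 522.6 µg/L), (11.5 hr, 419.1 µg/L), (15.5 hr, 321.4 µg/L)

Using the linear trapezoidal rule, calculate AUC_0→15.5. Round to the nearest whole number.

Trapezoidal AUC_0→15.5:
  [0→6]: (0.0+548.3)/2 × 6 = 1644.9
  [6→6.25]: (548.3+545.3)/2 × 0.25 = 136.7
  [6.25→7.25]: (545.3+527.9)/2 × 1 = 536.6
  [7.25→7.5]: (527.9+522.6)/2 × 0.25 = 131.3125
  [7.5→11.5]: (522.6+419.1)/2 × 4 = 1883.4
  [11.5→15.5]: (419.1+321.4)/2 × 4 = 1481.0
  Sum = 5813.9125 µg/L·hr

AUC = 5814 µg/L·hr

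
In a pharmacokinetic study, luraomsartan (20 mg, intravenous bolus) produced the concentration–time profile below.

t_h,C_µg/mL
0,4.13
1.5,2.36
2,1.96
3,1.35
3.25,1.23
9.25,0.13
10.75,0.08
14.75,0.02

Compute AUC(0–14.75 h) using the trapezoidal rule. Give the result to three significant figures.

AUC = 12.4 µg/mL·h

Trapezoidal AUC_0→14.75:
  [0→1.5]: (4.13+2.36)/2 × 1.5 = 4.8675
  [1.5→2]: (2.36+1.96)/2 × 0.5 = 1.08
  [2→3]: (1.96+1.35)/2 × 1 = 1.655
  [3→3.25]: (1.35+1.23)/2 × 0.25 = 0.3225
  [3.25→9.25]: (1.23+0.13)/2 × 6 = 4.08
  [9.25→10.75]: (0.13+0.08)/2 × 1.5 = 0.1575
  [10.75→14.75]: (0.08+0.02)/2 × 4 = 0.2
  Sum = 12.3625 µg/mL·h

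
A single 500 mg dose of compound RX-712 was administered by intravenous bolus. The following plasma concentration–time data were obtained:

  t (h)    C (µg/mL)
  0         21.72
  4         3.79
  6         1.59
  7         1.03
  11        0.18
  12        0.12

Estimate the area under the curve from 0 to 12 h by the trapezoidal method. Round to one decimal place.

Trapezoidal AUC_0→12:
  [0→4]: (21.72+3.79)/2 × 4 = 51.02
  [4→6]: (3.79+1.59)/2 × 2 = 5.38
  [6→7]: (1.59+1.03)/2 × 1 = 1.31
  [7→11]: (1.03+0.18)/2 × 4 = 2.42
  [11→12]: (0.18+0.12)/2 × 1 = 0.15
  Sum = 60.28 µg/mL·h

AUC = 60.3 µg/mL·h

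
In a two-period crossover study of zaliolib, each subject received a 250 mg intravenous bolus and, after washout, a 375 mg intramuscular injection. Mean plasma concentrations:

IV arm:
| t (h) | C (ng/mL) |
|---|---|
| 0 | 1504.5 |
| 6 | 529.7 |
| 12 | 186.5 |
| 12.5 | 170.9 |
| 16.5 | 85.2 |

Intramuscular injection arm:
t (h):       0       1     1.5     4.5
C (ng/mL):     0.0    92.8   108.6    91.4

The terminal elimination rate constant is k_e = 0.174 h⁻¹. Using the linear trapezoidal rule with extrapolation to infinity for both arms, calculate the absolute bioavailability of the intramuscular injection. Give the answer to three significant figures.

F = 0.0658

Trapezoidal AUC_0→16.5 (IV):
  [0→6]: (1504.5+529.7)/2 × 6 = 6102.6
  [6→12]: (529.7+186.5)/2 × 6 = 2148.6
  [12→12.5]: (186.5+170.9)/2 × 0.5 = 89.35
  [12.5→16.5]: (170.9+85.2)/2 × 4 = 512.2
  Sum = 8852.75 ng/mL·h
IV tail: 85.2/0.174 = 489.655; AUC_iv,0→∞ = 8852.75 + 489.655 = 9342.405 ng/mL·h
Trapezoidal AUC_0→4.5 (intramuscular injection):
  [0→1]: (0.0+92.8)/2 × 1 = 46.4
  [1→1.5]: (92.8+108.6)/2 × 0.5 = 50.35
  [1.5→4.5]: (108.6+91.4)/2 × 3 = 300.0
  Sum = 396.75 ng/mL·h
intramuscular injection tail: 91.4/0.174 = 525.287; AUC_ev,0→∞ = 396.75 + 525.287 = 922.037 ng/mL·h
F = (AUC_ev/D_ev)/(AUC_iv/D_iv) = (922.037/375)/(9342.405/250) = 2.45877/37.36962 = 0.0658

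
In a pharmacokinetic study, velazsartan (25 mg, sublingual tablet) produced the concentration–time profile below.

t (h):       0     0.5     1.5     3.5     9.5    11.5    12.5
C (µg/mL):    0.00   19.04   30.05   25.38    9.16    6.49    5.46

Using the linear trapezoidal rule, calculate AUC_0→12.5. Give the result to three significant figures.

AUC = 210 µg/mL·h

Trapezoidal AUC_0→12.5:
  [0→0.5]: (0.00+19.04)/2 × 0.5 = 4.76
  [0.5→1.5]: (19.04+30.05)/2 × 1 = 24.545
  [1.5→3.5]: (30.05+25.38)/2 × 2 = 55.43
  [3.5→9.5]: (25.38+9.16)/2 × 6 = 103.62
  [9.5→11.5]: (9.16+6.49)/2 × 2 = 15.65
  [11.5→12.5]: (6.49+5.46)/2 × 1 = 5.975
  Sum = 209.98 µg/mL·h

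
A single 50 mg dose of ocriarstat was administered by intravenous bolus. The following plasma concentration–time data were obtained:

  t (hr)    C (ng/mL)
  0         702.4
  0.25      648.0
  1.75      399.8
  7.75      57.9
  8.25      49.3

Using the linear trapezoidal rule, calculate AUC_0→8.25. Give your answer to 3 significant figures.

Trapezoidal AUC_0→8.25:
  [0→0.25]: (702.4+648.0)/2 × 0.25 = 168.8
  [0.25→1.75]: (648.0+399.8)/2 × 1.5 = 785.85
  [1.75→7.75]: (399.8+57.9)/2 × 6 = 1373.1
  [7.75→8.25]: (57.9+49.3)/2 × 0.5 = 26.8
  Sum = 2354.55 ng/mL·hr

AUC = 2350 ng/mL·hr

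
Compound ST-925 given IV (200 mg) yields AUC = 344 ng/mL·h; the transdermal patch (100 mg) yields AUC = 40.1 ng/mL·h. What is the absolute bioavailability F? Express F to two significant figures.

F = (AUC_ev / D_ev) / (AUC_iv / D_iv)
  = (40.1/100) / (344/200)
  = 0.401 / 1.72 = 0.2331

F = 0.23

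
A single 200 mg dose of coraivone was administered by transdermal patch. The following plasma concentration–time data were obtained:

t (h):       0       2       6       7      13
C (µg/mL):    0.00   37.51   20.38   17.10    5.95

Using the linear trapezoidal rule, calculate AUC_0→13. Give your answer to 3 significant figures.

Trapezoidal AUC_0→13:
  [0→2]: (0.00+37.51)/2 × 2 = 37.51
  [2→6]: (37.51+20.38)/2 × 4 = 115.78
  [6→7]: (20.38+17.10)/2 × 1 = 18.74
  [7→13]: (17.10+5.95)/2 × 6 = 69.15
  Sum = 241.18 µg/mL·h

AUC = 241 µg/mL·h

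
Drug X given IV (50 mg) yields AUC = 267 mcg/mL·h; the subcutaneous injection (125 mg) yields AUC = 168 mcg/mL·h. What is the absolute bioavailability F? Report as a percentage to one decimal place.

F = 25.2%

F = (AUC_ev / D_ev) / (AUC_iv / D_iv)
  = (168/125) / (267/50)
  = 1.344 / 5.34 = 0.2517
  = 25.17%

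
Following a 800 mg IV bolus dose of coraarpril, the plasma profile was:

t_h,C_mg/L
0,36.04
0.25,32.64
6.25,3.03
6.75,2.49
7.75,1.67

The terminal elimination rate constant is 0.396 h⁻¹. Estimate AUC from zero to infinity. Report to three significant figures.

Trapezoidal AUC_0→7.75:
  [0→0.25]: (36.04+32.64)/2 × 0.25 = 8.585
  [0.25→6.25]: (32.64+3.03)/2 × 6 = 107.01
  [6.25→6.75]: (3.03+2.49)/2 × 0.5 = 1.38
  [6.75→7.75]: (2.49+1.67)/2 × 1 = 2.08
  Sum = 119.055 mg/L·h
Extrapolated tail: C_last / k_e = 1.67 / 0.396 = 4.217
AUC_0→∞ = 119.055 + 4.217 = 123.272 mg/L·h

AUC = 123 mg/L·h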